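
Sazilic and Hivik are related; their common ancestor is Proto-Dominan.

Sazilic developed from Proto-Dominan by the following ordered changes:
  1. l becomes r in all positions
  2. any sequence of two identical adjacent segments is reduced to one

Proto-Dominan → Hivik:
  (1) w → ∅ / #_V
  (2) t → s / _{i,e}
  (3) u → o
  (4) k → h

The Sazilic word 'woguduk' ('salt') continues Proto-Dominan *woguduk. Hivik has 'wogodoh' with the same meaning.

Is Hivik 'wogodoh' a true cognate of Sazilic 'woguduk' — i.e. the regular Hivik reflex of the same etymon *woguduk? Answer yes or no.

Derive the expected Hivik reflex of *woguduk:
Hivik: *woguduk
  woguduk → oguduk   [glide loss]
  oguduk (rule 2 does not apply)
  oguduk → ogodok   [vowel merger]
  ogodok → ogodoh   [unconditioned shift]
  giving Hivik ogodoh.
The regular Hivik reflex would be 'ogodoh', but the attested form is 'wogodoh'. The correspondence is irregular, so they are not cognates (the Hivik form has a different source).

no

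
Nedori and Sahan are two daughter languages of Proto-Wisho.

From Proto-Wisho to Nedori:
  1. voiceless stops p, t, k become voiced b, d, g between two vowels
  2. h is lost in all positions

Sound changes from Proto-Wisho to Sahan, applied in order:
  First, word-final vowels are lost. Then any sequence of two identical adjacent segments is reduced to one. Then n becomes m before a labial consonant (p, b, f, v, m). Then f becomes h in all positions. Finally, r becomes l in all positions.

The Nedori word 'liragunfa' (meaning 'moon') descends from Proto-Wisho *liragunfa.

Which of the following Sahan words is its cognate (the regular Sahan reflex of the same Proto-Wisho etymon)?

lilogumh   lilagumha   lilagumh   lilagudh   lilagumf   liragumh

Sahan: *liragunfa
  liragunfa → liragunf   [apocope]
  liragunf (rule 2 does not apply)
  liragunf → liragumf   [nasal place assimilation]
  liragumf → liragumh   [unconditioned shift]
  liragumh → lilagumh   [unconditioned shift]
  giving Sahan lilagumh.
Among the options, 'lilagumh' alone shows every Sahan change applied in order.

lilagumh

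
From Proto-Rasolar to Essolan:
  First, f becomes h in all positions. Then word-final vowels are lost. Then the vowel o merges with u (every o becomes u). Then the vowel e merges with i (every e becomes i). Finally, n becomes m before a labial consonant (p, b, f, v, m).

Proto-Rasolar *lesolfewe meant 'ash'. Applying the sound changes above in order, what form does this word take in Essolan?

Essolan: *lesolfewe > lesolhewe > lesolhew > lesulhew > lisulhiw  (by unconditioned shift, apocope, vowel merger, vowel merger)

lisulhiw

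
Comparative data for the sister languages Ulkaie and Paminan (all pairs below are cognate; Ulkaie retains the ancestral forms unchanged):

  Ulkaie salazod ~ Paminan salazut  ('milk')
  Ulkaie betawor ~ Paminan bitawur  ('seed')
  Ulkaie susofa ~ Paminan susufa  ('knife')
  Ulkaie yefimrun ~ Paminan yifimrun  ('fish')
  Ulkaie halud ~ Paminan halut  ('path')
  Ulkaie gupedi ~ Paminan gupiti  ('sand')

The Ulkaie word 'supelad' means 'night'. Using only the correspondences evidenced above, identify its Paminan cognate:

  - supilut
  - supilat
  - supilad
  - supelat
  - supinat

supilat

betawor ~ bitawur, gupedi ~ gupiti — Ulkaie e corresponds to Paminan i after a consonant, before a consonant other than r, m, n, p, b, f, v.
salazod ~ salazut, halud ~ halut — Ulkaie d corresponds to Paminan t word-finally.
Applying these to Ulkaie 'supelad':
  supelad → supilad   (e→i after a consonant, before a consonant other than r, m, n, p, b, f, v)
  supilad → supilat   (d→t word-finally)
So the Paminan cognate is 'supilat'.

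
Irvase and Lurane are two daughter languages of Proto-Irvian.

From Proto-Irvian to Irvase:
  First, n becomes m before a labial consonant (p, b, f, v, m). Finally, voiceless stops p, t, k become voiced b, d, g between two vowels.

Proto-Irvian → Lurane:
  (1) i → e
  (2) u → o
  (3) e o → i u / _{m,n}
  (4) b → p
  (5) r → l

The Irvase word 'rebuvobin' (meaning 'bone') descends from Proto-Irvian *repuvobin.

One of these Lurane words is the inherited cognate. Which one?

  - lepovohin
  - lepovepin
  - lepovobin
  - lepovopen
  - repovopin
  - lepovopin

Lurane: start from *repuvobin.
  rule 1 (vowel merger): repuvobin → repuvoben
  rule 2 (vowel merger): repuvoben → repovoben
  rule 3 (pre-nasal raising): repovoben → repovobin
  rule 4 (unconditioned shift): repovobin → repovopin
  rule 5 (unconditioned shift): repovopin → lepovopin
  ⇒ Lurane lepovopin
Only 'lepovopin' matches the regular Lurane development of *repuvobin.

lepovopin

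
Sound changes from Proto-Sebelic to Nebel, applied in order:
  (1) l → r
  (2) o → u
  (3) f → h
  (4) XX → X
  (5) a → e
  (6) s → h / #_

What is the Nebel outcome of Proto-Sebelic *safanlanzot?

hehenrenzut

Nebel: *safanlanzot
  safanlanzot → safanranzot   [unconditioned shift]
  safanranzot → safanranzut   [vowel merger]
  safanranzut → sahanranzut   [unconditioned shift]
  sahanranzut (rule 4 does not apply)
  sahanranzut → sehenrenzut   [vowel merger]
  sehenrenzut → hehenrenzut   [debuccalisation]
  giving Nebel hehenrenzut.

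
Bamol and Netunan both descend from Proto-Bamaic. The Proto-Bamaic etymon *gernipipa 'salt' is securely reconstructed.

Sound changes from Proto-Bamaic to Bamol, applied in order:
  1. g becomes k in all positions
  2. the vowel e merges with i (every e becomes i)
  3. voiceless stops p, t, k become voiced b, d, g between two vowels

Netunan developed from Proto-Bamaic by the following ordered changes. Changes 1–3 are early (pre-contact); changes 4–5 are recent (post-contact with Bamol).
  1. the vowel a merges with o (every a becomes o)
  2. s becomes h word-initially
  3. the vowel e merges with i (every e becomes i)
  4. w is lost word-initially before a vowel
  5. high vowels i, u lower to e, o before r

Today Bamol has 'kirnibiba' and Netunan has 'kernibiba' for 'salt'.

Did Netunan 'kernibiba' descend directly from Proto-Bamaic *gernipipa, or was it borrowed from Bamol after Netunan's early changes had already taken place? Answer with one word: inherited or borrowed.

If inherited, *gernipipa would pass through all of Netunan's changes:
Netunan: *gernipipa > gernipipo > girnipipo > gernipipo  (by vowel merger, vowel merger, pre-rhotic lowering)
If borrowed from Bamol 'kirnibiba' after the early changes, it would undergo only the recent ones:
  rule 4 (glide loss): no change (kirnibiba)
  rule 5 (pre-rhotic lowering): kirnibiba → kernibiba
  ⇒ as a loan: kernibiba
Netunan 'kernibiba' matches the loan outcome 'kernibiba', not the inherited 'gernipipo' — it skipped the early Netunan changes, so it was borrowed from Bamol.

borrowed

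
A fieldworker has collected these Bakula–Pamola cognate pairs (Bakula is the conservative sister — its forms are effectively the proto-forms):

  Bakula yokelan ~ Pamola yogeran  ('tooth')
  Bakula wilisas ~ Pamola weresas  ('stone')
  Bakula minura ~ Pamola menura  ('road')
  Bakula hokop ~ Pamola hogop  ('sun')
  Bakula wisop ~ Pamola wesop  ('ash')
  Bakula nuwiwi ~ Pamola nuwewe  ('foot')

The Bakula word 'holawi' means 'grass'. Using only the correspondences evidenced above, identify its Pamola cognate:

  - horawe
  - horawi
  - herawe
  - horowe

yokelan ~ yogeran — Bakula l corresponds to Pamola r between vowels (before a back vowel).
nuwiwi ~ nuwewe — Bakula i corresponds to Pamola e word-finally.
Applying these to Bakula 'holawi':
  holawi → horawi   (l→r between vowels (before a back vowel))
  horawi → horawe   (i→e word-finally)
So the Pamola cognate is 'horawe'.

horawe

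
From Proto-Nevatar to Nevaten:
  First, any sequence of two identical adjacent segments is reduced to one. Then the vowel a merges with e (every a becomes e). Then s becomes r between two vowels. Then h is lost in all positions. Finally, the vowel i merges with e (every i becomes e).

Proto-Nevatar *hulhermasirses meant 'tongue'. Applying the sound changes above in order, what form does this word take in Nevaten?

Nevaten: *hulhermasirses > hulhermesirses > hulhermerirses > ulermerirses > ulermererses  (by vowel merger, rhotacism, h-loss, vowel merger)

ulermererses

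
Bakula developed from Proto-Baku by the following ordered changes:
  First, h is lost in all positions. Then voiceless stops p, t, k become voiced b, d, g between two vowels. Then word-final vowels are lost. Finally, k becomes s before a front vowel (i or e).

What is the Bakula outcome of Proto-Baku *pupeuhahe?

pubeua

Bakula: *pupeuhahe
  pupeuhahe → pupeuae   [h-loss]
  pupeuae → pubeuae   [intervocalic voicing]
  pubeuae → pubeua   [apocope]
  pubeua (rule 4 does not apply)
  giving Bakula pubeua.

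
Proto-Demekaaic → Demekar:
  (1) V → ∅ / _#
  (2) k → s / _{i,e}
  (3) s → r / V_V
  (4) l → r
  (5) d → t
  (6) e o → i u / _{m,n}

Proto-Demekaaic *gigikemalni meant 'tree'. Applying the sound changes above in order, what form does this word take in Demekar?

Demekar: start from *gigikemalni.
  rule 1 (apocope): gigikemalni → gigikemaln
  rule 2 (palatalisation): gigikemaln → gigisemaln
  rule 3 (rhotacism): gigisemaln → gigiremaln
  rule 4 (unconditioned shift): gigiremaln → gigiremarn
  rule 5: no change — gigiremarn
  rule 6 (pre-nasal raising): gigiremarn → gigirimarn
  ⇒ Demekar gigirimarn

gigirimarn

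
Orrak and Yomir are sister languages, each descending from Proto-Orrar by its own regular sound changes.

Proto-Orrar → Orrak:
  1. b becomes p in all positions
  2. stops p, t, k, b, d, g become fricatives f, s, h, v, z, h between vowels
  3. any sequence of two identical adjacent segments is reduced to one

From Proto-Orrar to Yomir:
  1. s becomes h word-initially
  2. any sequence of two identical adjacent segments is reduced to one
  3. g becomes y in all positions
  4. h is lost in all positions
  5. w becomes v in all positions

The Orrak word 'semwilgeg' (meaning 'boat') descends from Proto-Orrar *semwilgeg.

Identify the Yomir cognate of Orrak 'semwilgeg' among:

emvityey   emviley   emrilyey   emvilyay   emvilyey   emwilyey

Yomir: *semwilgeg
  semwilgeg → hemwilgeg   [debuccalisation]
  hemwilgeg (rule 2 does not apply)
  hemwilgeg → hemwilyey   [unconditioned shift]
  hemwilyey → emwilyey   [h-loss]
  emwilyey → emvilyey   [unconditioned shift]
  giving Yomir emvilyey.
The other candidates each miss or misapply at least one Yomir change.

emvilyey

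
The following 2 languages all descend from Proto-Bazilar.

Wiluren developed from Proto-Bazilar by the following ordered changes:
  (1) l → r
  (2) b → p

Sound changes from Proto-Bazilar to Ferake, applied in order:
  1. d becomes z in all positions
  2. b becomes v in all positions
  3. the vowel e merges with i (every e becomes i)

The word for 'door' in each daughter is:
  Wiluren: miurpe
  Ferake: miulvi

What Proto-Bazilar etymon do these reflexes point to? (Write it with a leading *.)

*miulbe

Position 4: Wiluren has r, Ferake has l. Ferake preserves l here (none of its changes turn any other segment into l), so the proto-segment is *l.
Position 5: Wiluren has p, Ferake has v. Taking the neighbouring segments as reconstructed: Wiluren p could go back to *p or *b; Ferake v could go back to *b or *v — the one source consistent with every daughter is *b.
Continuing position by position gives *miulbe; check it forward:
Wiluren: *miulbe
  miulbe → miurbe   [unconditioned shift]
  miurbe → miurpe   [unconditioned shift]
  giving Wiluren miurpe.
Ferake: *miulbe > miulve > miulvi  (by unconditioned shift, vowel merger)
*miulbe is the unique common source.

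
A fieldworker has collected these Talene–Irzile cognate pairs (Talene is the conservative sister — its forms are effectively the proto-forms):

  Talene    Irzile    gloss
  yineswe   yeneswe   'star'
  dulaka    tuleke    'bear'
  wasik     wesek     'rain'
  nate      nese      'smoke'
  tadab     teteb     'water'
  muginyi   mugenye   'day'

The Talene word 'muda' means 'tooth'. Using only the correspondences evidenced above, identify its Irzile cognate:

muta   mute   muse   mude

mute

tadab ~ teteb — Talene d corresponds to Irzile t between vowels (before a back vowel).
dulaka ~ tuleke — Talene a corresponds to Irzile e word-finally.
Applying these to Talene 'muda':
  muda → muta   (d→t between vowels (before a back vowel))
  muta → mute   (a→e word-finally)
So the Irzile cognate is 'mute'.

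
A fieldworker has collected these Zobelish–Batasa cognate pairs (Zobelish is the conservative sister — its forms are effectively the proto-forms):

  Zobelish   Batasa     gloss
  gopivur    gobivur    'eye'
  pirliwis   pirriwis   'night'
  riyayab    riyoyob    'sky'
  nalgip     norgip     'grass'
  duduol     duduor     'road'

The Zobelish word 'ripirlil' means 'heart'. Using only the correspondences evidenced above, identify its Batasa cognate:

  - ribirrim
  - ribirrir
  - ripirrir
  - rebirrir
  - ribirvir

ribirrir

gopivur ~ gobivur — Zobelish p corresponds to Batasa b between vowels (before a front vowel).
pirliwis ~ pirriwis — Zobelish l corresponds to Batasa r after a consonant, before a front vowel.
duduol ~ duduor — Zobelish l corresponds to Batasa r word-finally.
Applying these to Zobelish 'ripirlil':
  ripirlil → ribirlil   (p→b between vowels (before a front vowel))
  ribirlil → ribirril   (l→r after a consonant, before a front vowel)
  ribirril → ribirrir   (l→r word-finally)
So the Batasa cognate is 'ribirrir'.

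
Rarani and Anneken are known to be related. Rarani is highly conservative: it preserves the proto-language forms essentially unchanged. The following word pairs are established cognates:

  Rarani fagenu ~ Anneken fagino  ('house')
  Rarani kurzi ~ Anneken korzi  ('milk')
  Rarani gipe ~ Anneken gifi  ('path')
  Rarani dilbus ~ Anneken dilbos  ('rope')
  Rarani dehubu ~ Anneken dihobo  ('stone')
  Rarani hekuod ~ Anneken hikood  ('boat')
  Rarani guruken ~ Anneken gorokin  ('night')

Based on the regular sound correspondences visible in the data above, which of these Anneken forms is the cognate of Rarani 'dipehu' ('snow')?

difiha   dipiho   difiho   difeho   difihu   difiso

difiho

gipe ~ gifi — Rarani p corresponds to Anneken f between vowels (before a front vowel).
dehubu ~ dihobo, hekuod ~ hikood — Rarani e corresponds to Anneken i after a consonant, before a consonant other than r, m, n, p, b, f, v.
fagenu ~ fagino, dehubu ~ dihobo — Rarani u corresponds to Anneken o word-finally.
Applying these to Rarani 'dipehu':
  dipehu → difehu   (p→f between vowels (before a front vowel))
  difehu → difihu   (e→i after a consonant, before a consonant other than r, m, n, p, b, f, v)
  difihu → difiho   (u→o word-finally)
So the Anneken cognate is 'difiho'.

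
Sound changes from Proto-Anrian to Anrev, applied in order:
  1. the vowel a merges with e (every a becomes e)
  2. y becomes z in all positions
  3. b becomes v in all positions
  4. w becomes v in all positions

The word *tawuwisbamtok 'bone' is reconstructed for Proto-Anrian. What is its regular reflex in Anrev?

Anrev: start from *tawuwisbamtok.
  rule 1 (vowel merger): tawuwisbamtok → tewuwisbemtok
  rule 2: no change — tewuwisbemtok
  rule 3 (unconditioned shift): tewuwisbemtok → tewuwisvemtok
  rule 4 (unconditioned shift): tewuwisvemtok → tevuvisvemtok
  ⇒ Anrev tevuvisvemtok

tevuvisvemtok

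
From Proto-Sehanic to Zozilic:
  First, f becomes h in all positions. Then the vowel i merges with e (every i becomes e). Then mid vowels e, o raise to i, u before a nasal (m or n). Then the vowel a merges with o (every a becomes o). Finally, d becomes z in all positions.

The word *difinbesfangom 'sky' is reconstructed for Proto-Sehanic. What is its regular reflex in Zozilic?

Zozilic: *difinbesfangom
  difinbesfangom → dihinbeshangom   [unconditioned shift]
  dihinbeshangom → dehenbeshangom   [vowel merger]
  dehenbeshangom → dehinbeshangum   [pre-nasal raising]
  dehinbeshangum → dehinbeshongum   [vowel merger]
  dehinbeshongum → zehinbeshongum   [unconditioned shift]
  giving Zozilic zehinbeshongum.

zehinbeshongum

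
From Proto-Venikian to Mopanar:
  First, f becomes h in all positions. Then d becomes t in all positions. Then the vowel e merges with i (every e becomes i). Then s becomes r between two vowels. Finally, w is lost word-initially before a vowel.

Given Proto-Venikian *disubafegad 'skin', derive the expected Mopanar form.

tirubahigat

Mopanar: *disubafegad > disubahegad > tisubahegat > tisubahigat > tirubahigat  (by unconditioned shift, unconditioned shift, vowel merger, rhotacism)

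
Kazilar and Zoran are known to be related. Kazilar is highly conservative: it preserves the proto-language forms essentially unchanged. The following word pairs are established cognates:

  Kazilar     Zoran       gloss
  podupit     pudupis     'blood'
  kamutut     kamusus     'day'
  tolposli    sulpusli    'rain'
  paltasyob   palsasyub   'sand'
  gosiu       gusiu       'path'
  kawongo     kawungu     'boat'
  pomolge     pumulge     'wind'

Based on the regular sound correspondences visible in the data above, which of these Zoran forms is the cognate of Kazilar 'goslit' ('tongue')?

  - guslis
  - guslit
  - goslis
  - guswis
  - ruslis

guslis

podupit ~ pudupis, tolposli ~ sulpusli — Kazilar o corresponds to Zoran u after a consonant, before a consonant other than r, m, n, p, b, f, v.
podupit ~ pudupis, kamutut ~ kamusus — Kazilar t corresponds to Zoran s word-finally.
Applying these to Kazilar 'goslit':
  goslit → guslit   (o→u after a consonant, before a consonant other than r, m, n, p, b, f, v)
  guslit → guslis   (t→s word-finally)
So the Zoran cognate is 'guslis'.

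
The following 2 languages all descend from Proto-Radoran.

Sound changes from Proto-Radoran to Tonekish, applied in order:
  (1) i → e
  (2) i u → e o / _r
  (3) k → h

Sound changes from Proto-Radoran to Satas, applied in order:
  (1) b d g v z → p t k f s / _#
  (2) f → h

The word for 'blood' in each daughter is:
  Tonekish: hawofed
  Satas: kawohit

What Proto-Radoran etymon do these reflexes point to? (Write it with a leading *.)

Position 7: Tonekish has d, Satas has t. Tonekish preserves d here (none of its changes turn any other segment into d), so the proto-segment is *d.
Position 5: Tonekish has f, Satas has h. Tonekish preserves f here (none of its changes turn any other segment into f), so the proto-segment is *f.
Position 6: Tonekish has e, Satas has i. Satas preserves i here (none of its changes turn any other segment into i), so the proto-segment is *i.
Verify the candidate proto-form against each daughter:
Tonekish: start from *kawofid.
  rule 1 (vowel merger): kawofid → kawofed
  rule 2: no change — kawofed
  rule 3 (unconditioned shift): kawofed → hawofed
  ⇒ Tonekish hawofed
Satas: *kawofid > kawofit > kawohit  (by final devoicing, unconditioned shift)
No other proto-form is consistent with every reflex, so the reconstruction is *kawofid.

*kawofid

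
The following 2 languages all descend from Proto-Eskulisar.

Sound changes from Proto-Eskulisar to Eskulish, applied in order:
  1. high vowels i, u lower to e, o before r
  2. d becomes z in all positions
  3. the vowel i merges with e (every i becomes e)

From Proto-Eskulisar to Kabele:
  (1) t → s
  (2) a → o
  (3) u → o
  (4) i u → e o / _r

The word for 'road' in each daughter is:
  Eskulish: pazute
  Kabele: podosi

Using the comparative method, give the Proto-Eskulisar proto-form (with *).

*paduti

Position 3: Eskulish has z, Kabele has d. Kabele preserves d here (none of its changes turn any other segment into d), so the proto-segment is *d.
Position 5: Eskulish has t, Kabele has s. Eskulish preserves t here (none of its changes turn any other segment into t), so the proto-segment is *t.
Verify the candidate proto-form against each daughter:
Eskulish: *paduti
  paduti (rule 1 does not apply)
  paduti → pazuti   [unconditioned shift]
  pazuti → pazute   [vowel merger]
  giving Eskulish pazute.
Kabele: *paduti
  paduti → padusi   [unconditioned shift]
  padusi → podusi   [vowel merger]
  podusi → podosi   [vowel merger]
  podosi (rule 4 does not apply)
  giving Kabele podosi.
No other proto-form is consistent with every reflex, so the reconstruction is *paduti.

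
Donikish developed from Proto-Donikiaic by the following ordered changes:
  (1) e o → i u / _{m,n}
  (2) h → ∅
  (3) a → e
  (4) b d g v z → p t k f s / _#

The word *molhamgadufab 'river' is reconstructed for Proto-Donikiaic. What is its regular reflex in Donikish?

molemgedufep

Donikish: *molhamgadufab > molamgadufab > molemgedufeb > molemgedufep  (by h-loss, vowel merger, final devoicing)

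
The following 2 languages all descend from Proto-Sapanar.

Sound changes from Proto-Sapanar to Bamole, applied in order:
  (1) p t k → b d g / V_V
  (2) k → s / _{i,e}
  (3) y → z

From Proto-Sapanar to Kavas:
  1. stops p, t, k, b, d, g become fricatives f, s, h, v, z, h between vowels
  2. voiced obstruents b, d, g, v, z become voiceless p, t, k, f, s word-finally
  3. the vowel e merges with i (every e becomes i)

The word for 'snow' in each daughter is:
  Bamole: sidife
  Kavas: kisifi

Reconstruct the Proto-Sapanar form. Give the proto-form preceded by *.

Position 6: Bamole has e, Kavas has i. Bamole preserves e here (none of its changes turn any other segment into e), so the proto-segment is *e.
Position 3: Bamole has d, Kavas has s. Taking the neighbouring segments as reconstructed: Bamole d could go back to *t or *d; Kavas s could go back to *t or *s — the one source consistent with every daughter is *t.
Position 1: Bamole has s, Kavas has k. Taking the neighbouring segments as reconstructed: Bamole s could go back to *k or *s; Kavas k can only go back to *k — the one source consistent with every daughter is *k.
This points to *kitife. Verify forward in each daughter:
Bamole: *kitife > kidife > sidife  (by intervocalic voicing, palatalisation)
Kavas: *kitife > kisife > kisifi  (by intervocalic lenition, vowel merger)
No other proto-form is consistent with every reflex, so the reconstruction is *kitife.

*kitife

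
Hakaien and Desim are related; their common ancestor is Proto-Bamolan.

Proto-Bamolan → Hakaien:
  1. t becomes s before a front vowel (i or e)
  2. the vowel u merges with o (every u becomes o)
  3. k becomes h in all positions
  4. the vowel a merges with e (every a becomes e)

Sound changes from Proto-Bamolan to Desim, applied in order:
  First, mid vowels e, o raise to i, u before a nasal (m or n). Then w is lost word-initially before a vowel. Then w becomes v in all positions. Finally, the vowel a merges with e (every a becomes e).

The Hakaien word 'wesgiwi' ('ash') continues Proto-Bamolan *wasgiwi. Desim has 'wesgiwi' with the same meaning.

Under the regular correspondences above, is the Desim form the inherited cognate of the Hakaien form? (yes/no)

Derive the expected Desim reflex of *wasgiwi:
Desim: *wasgiwi
  wasgiwi (rule 1 does not apply)
  wasgiwi → asgiwi   [glide loss]
  asgiwi → asgivi   [unconditioned shift]
  asgivi → esgivi   [vowel merger]
  giving Desim esgivi.
The regular Desim reflex would be 'esgivi', but the attested form is 'wesgiwi'. The correspondence is irregular, so they are not cognates (the Desim form has a different source).

no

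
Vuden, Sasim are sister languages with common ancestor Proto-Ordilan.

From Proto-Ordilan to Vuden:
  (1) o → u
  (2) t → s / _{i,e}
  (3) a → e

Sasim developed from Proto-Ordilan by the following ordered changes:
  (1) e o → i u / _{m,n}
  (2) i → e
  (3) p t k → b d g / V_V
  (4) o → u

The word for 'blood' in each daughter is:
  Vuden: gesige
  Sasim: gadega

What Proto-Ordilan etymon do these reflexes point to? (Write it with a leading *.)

*gatiga

Position 3: Vuden has s, Sasim has d. Taking the neighbouring segments as reconstructed: Vuden s could go back to *t or *s; Sasim d could go back to *t or *d — the one source consistent with every daughter is *t.
Position 4: Vuden has i, Sasim has e. Vuden preserves i here (none of its changes turn any other segment into i), so the proto-segment is *i.
This points to *gatiga. Verify forward in each daughter:
Vuden: start from *gatiga.
  rule 1: no change — gatiga
  rule 2 (palatalisation): gatiga → gasiga
  rule 3 (vowel merger): gasiga → gesige
  ⇒ Vuden gesige
Sasim: *gatiga > gatega > gadega  (by vowel merger, intervocalic voicing)
*gatiga is the unique common source.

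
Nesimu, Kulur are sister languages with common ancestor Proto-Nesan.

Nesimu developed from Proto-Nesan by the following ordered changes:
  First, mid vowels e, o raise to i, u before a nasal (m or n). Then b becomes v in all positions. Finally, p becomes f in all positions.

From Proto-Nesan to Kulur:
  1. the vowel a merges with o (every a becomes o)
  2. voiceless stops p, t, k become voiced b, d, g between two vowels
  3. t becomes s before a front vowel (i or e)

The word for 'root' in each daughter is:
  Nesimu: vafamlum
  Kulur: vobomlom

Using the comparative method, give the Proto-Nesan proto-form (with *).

Position 2: Nesimu has a, Kulur has o. Nesimu preserves a here (none of its changes turn any other segment into a), so the proto-segment is *a.
Position 7: Nesimu has u, Kulur has o. Taking the neighbouring segments as reconstructed: Nesimu u could go back to *o or *u; Kulur o could go back to *a or *o — the one source consistent with every daughter is *o.
Position 3: Nesimu has f, Kulur has b. Taking the neighbouring segments as reconstructed: Nesimu f could go back to *p or *f; Kulur b could go back to *p or *b — the one source consistent with every daughter is *p.
Continuing position by position gives *vapamlom; check it forward:
Nesimu: *vapamlom
  vapamlom → vapamlum   [pre-nasal raising]
  vapamlum (rule 2 does not apply)
  vapamlum → vafamlum   [unconditioned shift]
  giving Nesimu vafamlum.
Kulur: *vapamlom > vopomlom > vobomlom  (by vowel merger, intervocalic voicing)
Only *vapamlom yields all of Nesimu vafamlum, Kulur vobomlom.

*vapamlom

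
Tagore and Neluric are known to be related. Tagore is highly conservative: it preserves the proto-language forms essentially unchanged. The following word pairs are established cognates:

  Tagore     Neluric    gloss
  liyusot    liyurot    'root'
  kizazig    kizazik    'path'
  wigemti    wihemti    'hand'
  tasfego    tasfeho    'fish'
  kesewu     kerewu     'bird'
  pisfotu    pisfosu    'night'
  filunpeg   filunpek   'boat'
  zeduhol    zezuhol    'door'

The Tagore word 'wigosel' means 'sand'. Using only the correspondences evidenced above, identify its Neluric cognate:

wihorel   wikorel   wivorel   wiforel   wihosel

wihorel

tasfego ~ tasfeho — Tagore g corresponds to Neluric h between vowels (before a back vowel).
kesewu ~ kerewu — Tagore s corresponds to Neluric r between vowels (before a front vowel).
Applying these to Tagore 'wigosel':
  wigosel → wihosel   (g→h between vowels (before a back vowel))
  wihosel → wihorel   (s→r between vowels (before a front vowel))
So the Neluric cognate is 'wihorel'.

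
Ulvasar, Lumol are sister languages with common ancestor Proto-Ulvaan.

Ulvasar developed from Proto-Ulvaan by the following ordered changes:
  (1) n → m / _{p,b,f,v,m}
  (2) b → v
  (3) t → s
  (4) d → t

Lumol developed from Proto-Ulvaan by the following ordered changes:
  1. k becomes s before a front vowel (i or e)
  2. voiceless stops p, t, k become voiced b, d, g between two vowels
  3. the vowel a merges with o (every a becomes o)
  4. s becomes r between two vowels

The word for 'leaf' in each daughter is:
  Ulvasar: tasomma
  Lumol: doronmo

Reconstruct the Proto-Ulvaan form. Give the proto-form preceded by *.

*dasonma

Position 5: Ulvasar has m, Lumol has n. Lumol preserves n here (none of its changes turn any other segment into n), so the proto-segment is *n.
Position 7: Ulvasar has a, Lumol has o. Ulvasar preserves a here (none of its changes turn any other segment into a), so the proto-segment is *a.
Position 3: Ulvasar has s, Lumol has r. Taking the neighbouring segments as reconstructed: Ulvasar s could go back to *t or *s; Lumol r could go back to *s or *r — the one source consistent with every daughter is *s.
Verify the candidate proto-form against each daughter:
Ulvasar: *dasonma > dasomma > tasomma  (by nasal place assimilation, unconditioned shift)
Lumol: start from *dasonma.
  rule 1: no change — dasonma
  rule 2: no change — dasonma
  rule 3 (vowel merger): dasonma → dosonmo
  rule 4 (rhotacism): dosonmo → doronmo
  ⇒ Lumol doronmo
Only *dasonma yields all of Ulvasar tasomma, Lumol doronmo.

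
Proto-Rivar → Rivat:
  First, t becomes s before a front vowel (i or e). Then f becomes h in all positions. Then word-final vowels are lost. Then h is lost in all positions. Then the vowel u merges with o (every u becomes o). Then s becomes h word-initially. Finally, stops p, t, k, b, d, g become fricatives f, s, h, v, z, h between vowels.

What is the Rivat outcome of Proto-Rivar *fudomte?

ozoms

Rivat: *fudomte > fudomse > hudomse > hudoms > udoms > odoms > ozoms  (by palatalisation, unconditioned shift, apocope, h-loss, vowel merger, intervocalic lenition)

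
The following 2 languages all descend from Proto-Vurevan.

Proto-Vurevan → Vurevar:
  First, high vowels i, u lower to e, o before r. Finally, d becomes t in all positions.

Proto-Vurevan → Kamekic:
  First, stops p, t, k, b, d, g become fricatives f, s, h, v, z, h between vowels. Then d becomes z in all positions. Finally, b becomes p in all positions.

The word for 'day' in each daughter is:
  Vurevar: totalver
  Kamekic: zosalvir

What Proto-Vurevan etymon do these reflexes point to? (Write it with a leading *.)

Position 1: Vurevar has t, Kamekic has z. Taking the neighbouring segments as reconstructed: Vurevar t could go back to *t or *d; Kamekic z could go back to *d or *z — the one source consistent with every daughter is *d.
Position 3: Vurevar has t, Kamekic has s. Taking the neighbouring segments as reconstructed: Vurevar t could go back to *t or *d; Kamekic s could go back to *t or *s — the one source consistent with every daughter is *t.
Position 7: Vurevar has e, Kamekic has i. Kamekic preserves i here (none of its changes turn any other segment into i), so the proto-segment is *i.
Continuing position by position gives *dotalvir; check it forward:
Vurevar: start from *dotalvir.
  rule 1 (pre-rhotic lowering): dotalvir → dotalver
  rule 2 (unconditioned shift): dotalver → totalver
  ⇒ Vurevar totalver
Kamekic: *dotalvir > dosalvir > zosalvir  (by intervocalic lenition, unconditioned shift)
No other proto-form is consistent with every reflex, so the reconstruction is *dotalvir.

*dotalvir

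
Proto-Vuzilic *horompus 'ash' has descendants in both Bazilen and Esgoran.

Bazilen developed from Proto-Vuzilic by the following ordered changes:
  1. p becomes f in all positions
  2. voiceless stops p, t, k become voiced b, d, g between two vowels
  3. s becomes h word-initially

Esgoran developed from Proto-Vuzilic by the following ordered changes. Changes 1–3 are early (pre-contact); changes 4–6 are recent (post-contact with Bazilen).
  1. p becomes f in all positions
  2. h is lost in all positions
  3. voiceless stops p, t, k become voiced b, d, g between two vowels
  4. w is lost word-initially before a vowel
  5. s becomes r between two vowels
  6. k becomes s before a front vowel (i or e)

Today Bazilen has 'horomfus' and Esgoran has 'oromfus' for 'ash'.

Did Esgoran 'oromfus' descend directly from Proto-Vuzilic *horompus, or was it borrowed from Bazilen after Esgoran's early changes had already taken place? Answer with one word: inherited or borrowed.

If inherited, *horompus would pass through all of Esgoran's changes:
Esgoran: *horompus > horomfus > oromfus  (by unconditioned shift, h-loss)
If borrowed from Bazilen 'horomfus' after the early changes, it would undergo only the recent ones:
  rule 4 (glide loss): no change (horomfus)
  rule 5 (rhotacism): no change (horomfus)
  rule 6 (palatalisation): no change (horomfus)
  ⇒ as a loan: horomfus
Esgoran 'oromfus' matches the inherited outcome exactly, so it is an inherited cognate, not a loan.

inherited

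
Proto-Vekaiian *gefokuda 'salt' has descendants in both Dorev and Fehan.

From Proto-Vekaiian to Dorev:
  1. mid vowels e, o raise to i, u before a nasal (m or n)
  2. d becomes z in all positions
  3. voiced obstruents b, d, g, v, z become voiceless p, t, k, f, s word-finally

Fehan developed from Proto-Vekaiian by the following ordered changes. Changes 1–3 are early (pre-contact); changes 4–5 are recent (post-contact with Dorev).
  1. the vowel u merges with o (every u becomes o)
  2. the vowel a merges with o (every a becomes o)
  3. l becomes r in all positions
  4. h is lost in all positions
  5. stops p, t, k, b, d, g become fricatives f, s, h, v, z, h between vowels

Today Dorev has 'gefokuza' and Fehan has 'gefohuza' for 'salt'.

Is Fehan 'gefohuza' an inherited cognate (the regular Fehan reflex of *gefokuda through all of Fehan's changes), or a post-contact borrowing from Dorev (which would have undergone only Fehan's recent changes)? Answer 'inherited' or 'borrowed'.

borrowed

If inherited, *gefokuda would pass through all of Fehan's changes:
Fehan: *gefokuda
  gefokuda → gefokoda   [vowel merger]
  gefokoda → gefokodo   [vowel merger]
  gefokodo (rule 3 does not apply)
  gefokodo (rule 4 does not apply)
  gefokodo → gefohozo   [intervocalic lenition]
  giving Fehan gefohozo.
If borrowed from Dorev 'gefokuza' after the early changes, it would undergo only the recent ones:
  rule 4 (h-loss): no change (gefokuza)
  rule 5 (intervocalic lenition): gefokuza → gefohuza
  ⇒ as a loan: gefohuza
Fehan 'gefohuza' matches the loan outcome 'gefohuza', not the inherited 'gefohozo' — it skipped the early Fehan changes, so it was borrowed from Dorev.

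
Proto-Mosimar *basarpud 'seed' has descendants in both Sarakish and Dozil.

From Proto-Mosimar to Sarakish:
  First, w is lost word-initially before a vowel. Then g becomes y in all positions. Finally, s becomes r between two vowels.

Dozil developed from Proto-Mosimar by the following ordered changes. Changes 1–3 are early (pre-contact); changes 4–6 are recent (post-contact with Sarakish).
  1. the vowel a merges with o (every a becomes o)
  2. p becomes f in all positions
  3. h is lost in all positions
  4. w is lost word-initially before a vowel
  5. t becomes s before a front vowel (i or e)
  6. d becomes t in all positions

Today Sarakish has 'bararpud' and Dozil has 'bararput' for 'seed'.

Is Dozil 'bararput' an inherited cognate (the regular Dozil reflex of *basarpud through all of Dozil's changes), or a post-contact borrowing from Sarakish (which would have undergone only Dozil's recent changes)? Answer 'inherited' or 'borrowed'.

If inherited, *basarpud would pass through all of Dozil's changes:
Dozil: *basarpud > bosorpud > bosorfud > bosorfut  (by vowel merger, unconditioned shift, unconditioned shift)
If borrowed from Sarakish 'bararpud' after the early changes, it would undergo only the recent ones:
  rule 4 (glide loss): no change (bararpud)
  rule 5 (palatalisation): no change (bararpud)
  rule 6 (unconditioned shift): bararpud → bararput
  ⇒ as a loan: bararput
Dozil 'bararput' matches the loan outcome 'bararput', not the inherited 'bosorfut' — it skipped the early Dozil changes, so it was borrowed from Sarakish.

borrowed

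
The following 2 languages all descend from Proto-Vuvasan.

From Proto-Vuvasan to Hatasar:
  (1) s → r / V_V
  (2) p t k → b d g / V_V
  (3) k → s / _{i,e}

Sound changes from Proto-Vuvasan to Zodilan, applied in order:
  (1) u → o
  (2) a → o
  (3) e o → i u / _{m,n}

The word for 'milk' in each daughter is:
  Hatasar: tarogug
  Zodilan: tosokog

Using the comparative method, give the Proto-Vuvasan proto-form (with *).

Position 2: Hatasar has a, Zodilan has o. Hatasar preserves a here (none of its changes turn any other segment into a), so the proto-segment is *a.
Position 3: Hatasar has r, Zodilan has s. Zodilan preserves s here (none of its changes turn any other segment into s), so the proto-segment is *s.
Continuing position by position gives *tasokug; check it forward:
Hatasar: *tasokug
  tasokug → tarokug   [rhotacism]
  tarokug → tarogug   [intervocalic voicing]
  tarogug (rule 3 does not apply)
  giving Hatasar tarogug.
Zodilan: *tasokug > tasokog > tosokog  (by vowel merger, vowel merger)
No other proto-form is consistent with every reflex, so the reconstruction is *tasokug.

*tasokug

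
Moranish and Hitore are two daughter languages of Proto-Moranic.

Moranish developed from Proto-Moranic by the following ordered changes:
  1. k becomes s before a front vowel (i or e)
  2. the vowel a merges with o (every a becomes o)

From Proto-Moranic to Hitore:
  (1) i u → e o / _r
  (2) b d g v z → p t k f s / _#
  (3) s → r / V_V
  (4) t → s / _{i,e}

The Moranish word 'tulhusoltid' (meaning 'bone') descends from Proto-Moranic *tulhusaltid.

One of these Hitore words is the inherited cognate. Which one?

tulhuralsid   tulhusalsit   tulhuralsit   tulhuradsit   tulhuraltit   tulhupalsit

Hitore: *tulhusaltid > tulhusaltit > tulhuraltit > tulhuralsit  (by final devoicing, rhotacism, palatalisation)
Among the options, 'tulhuralsit' alone shows every Hitore change applied in order.

tulhuralsit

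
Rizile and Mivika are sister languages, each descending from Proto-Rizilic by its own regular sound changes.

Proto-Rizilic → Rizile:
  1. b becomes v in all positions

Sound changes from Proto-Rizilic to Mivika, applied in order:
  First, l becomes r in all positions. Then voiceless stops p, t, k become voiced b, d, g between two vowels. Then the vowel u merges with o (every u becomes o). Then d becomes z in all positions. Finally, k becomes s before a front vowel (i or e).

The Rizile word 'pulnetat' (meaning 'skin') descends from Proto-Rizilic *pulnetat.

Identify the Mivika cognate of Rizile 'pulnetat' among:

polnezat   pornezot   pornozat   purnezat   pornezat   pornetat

pornezat

Mivika: *pulnetat > purnetat > purnedat > pornedat > pornezat  (by unconditioned shift, intervocalic voicing, vowel merger, unconditioned shift)
The other candidates each miss or misapply at least one Mivika change.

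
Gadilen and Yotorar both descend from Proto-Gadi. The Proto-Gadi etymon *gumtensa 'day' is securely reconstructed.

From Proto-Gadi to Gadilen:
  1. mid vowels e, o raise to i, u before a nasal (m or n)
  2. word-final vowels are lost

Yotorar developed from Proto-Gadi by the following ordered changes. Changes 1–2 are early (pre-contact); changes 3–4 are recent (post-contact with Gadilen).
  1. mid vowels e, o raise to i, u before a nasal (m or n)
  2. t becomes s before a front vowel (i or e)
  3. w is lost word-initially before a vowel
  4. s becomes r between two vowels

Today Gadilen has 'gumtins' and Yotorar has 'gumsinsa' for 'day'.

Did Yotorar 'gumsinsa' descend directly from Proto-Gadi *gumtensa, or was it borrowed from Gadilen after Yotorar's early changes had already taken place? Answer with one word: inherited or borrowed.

inherited

If inherited, *gumtensa would pass through all of Yotorar's changes:
Yotorar: *gumtensa > gumtinsa > gumsinsa  (by pre-nasal raising, palatalisation)
If borrowed from Gadilen 'gumtins' after the early changes, it would undergo only the recent ones:
  rule 3 (glide loss): no change (gumtins)
  rule 4 (rhotacism): no change (gumtins)
  ⇒ as a loan: gumtins
Yotorar 'gumsinsa' matches the inherited outcome exactly, so it is an inherited cognate, not a loan.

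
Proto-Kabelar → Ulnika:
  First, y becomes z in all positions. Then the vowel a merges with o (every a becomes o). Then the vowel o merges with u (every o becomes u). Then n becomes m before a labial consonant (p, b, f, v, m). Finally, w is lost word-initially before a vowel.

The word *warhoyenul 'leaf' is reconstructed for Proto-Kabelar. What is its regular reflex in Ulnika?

urhuzenul

Ulnika: *warhoyenul > warhozenul > worhozenul > wurhuzenul > urhuzenul  (by unconditioned shift, vowel merger, vowel merger, glide loss)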